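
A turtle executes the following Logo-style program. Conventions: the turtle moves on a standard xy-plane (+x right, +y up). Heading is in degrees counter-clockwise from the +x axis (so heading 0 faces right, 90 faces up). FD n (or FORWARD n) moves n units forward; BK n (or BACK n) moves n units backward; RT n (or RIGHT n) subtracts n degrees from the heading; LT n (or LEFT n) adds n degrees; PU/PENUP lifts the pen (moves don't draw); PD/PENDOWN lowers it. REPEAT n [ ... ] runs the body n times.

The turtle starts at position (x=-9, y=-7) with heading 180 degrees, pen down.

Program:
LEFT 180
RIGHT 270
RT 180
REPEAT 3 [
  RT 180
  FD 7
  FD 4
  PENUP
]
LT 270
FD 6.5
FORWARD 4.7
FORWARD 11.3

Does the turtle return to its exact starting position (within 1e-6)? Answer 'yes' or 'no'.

Answer: no

Derivation:
Executing turtle program step by step:
Start: pos=(-9,-7), heading=180, pen down
LT 180: heading 180 -> 0
RT 270: heading 0 -> 90
RT 180: heading 90 -> 270
REPEAT 3 [
  -- iteration 1/3 --
  RT 180: heading 270 -> 90
  FD 7: (-9,-7) -> (-9,0) [heading=90, draw]
  FD 4: (-9,0) -> (-9,4) [heading=90, draw]
  PU: pen up
  -- iteration 2/3 --
  RT 180: heading 90 -> 270
  FD 7: (-9,4) -> (-9,-3) [heading=270, move]
  FD 4: (-9,-3) -> (-9,-7) [heading=270, move]
  PU: pen up
  -- iteration 3/3 --
  RT 180: heading 270 -> 90
  FD 7: (-9,-7) -> (-9,0) [heading=90, move]
  FD 4: (-9,0) -> (-9,4) [heading=90, move]
  PU: pen up
]
LT 270: heading 90 -> 0
FD 6.5: (-9,4) -> (-2.5,4) [heading=0, move]
FD 4.7: (-2.5,4) -> (2.2,4) [heading=0, move]
FD 11.3: (2.2,4) -> (13.5,4) [heading=0, move]
Final: pos=(13.5,4), heading=0, 2 segment(s) drawn

Start position: (-9, -7)
Final position: (13.5, 4)
Distance = 25.045; >= 1e-6 -> NOT closed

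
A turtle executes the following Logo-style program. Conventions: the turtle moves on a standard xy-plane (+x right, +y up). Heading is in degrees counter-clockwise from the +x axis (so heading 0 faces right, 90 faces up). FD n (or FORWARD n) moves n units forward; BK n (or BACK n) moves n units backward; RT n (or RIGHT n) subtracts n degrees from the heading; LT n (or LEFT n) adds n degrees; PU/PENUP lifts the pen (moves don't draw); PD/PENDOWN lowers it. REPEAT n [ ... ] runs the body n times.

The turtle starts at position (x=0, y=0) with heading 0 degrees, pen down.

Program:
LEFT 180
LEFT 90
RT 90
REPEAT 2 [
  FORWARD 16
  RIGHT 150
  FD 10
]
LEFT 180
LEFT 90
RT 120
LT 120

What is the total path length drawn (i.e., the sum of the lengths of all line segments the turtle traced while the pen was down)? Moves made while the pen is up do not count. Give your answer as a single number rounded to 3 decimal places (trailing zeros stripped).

Answer: 52

Derivation:
Executing turtle program step by step:
Start: pos=(0,0), heading=0, pen down
LT 180: heading 0 -> 180
LT 90: heading 180 -> 270
RT 90: heading 270 -> 180
REPEAT 2 [
  -- iteration 1/2 --
  FD 16: (0,0) -> (-16,0) [heading=180, draw]
  RT 150: heading 180 -> 30
  FD 10: (-16,0) -> (-7.34,5) [heading=30, draw]
  -- iteration 2/2 --
  FD 16: (-7.34,5) -> (6.517,13) [heading=30, draw]
  RT 150: heading 30 -> 240
  FD 10: (6.517,13) -> (1.517,4.34) [heading=240, draw]
]
LT 180: heading 240 -> 60
LT 90: heading 60 -> 150
RT 120: heading 150 -> 30
LT 120: heading 30 -> 150
Final: pos=(1.517,4.34), heading=150, 4 segment(s) drawn

Segment lengths:
  seg 1: (0,0) -> (-16,0), length = 16
  seg 2: (-16,0) -> (-7.34,5), length = 10
  seg 3: (-7.34,5) -> (6.517,13), length = 16
  seg 4: (6.517,13) -> (1.517,4.34), length = 10
Total = 52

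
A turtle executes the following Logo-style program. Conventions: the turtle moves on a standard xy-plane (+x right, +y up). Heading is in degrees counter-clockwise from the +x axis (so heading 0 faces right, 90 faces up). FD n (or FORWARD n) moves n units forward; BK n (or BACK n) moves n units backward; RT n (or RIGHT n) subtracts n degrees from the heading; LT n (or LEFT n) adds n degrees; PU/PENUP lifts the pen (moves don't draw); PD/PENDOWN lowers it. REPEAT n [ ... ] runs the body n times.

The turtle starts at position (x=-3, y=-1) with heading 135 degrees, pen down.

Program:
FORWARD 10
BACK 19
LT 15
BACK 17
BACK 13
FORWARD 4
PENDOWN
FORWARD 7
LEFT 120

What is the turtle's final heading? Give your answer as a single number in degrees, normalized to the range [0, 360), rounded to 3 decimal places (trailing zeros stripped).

Executing turtle program step by step:
Start: pos=(-3,-1), heading=135, pen down
FD 10: (-3,-1) -> (-10.071,6.071) [heading=135, draw]
BK 19: (-10.071,6.071) -> (3.364,-7.364) [heading=135, draw]
LT 15: heading 135 -> 150
BK 17: (3.364,-7.364) -> (18.086,-15.864) [heading=150, draw]
BK 13: (18.086,-15.864) -> (29.345,-22.364) [heading=150, draw]
FD 4: (29.345,-22.364) -> (25.881,-20.364) [heading=150, draw]
PD: pen down
FD 7: (25.881,-20.364) -> (19.818,-16.864) [heading=150, draw]
LT 120: heading 150 -> 270
Final: pos=(19.818,-16.864), heading=270, 6 segment(s) drawn

Answer: 270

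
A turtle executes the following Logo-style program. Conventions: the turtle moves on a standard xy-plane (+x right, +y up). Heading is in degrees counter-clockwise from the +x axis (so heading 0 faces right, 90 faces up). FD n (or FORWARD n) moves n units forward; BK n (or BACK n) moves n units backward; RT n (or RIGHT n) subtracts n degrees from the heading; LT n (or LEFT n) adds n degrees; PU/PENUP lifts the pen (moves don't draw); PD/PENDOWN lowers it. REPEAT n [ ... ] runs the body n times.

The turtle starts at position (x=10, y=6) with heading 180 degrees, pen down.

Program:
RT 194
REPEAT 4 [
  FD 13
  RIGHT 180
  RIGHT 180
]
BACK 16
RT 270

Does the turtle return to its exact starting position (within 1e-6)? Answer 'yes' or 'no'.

Executing turtle program step by step:
Start: pos=(10,6), heading=180, pen down
RT 194: heading 180 -> 346
REPEAT 4 [
  -- iteration 1/4 --
  FD 13: (10,6) -> (22.614,2.855) [heading=346, draw]
  RT 180: heading 346 -> 166
  RT 180: heading 166 -> 346
  -- iteration 2/4 --
  FD 13: (22.614,2.855) -> (35.228,-0.29) [heading=346, draw]
  RT 180: heading 346 -> 166
  RT 180: heading 166 -> 346
  -- iteration 3/4 --
  FD 13: (35.228,-0.29) -> (47.842,-3.435) [heading=346, draw]
  RT 180: heading 346 -> 166
  RT 180: heading 166 -> 346
  -- iteration 4/4 --
  FD 13: (47.842,-3.435) -> (60.455,-6.58) [heading=346, draw]
  RT 180: heading 346 -> 166
  RT 180: heading 166 -> 346
]
BK 16: (60.455,-6.58) -> (44.931,-2.709) [heading=346, draw]
RT 270: heading 346 -> 76
Final: pos=(44.931,-2.709), heading=76, 5 segment(s) drawn

Start position: (10, 6)
Final position: (44.931, -2.709)
Distance = 36; >= 1e-6 -> NOT closed

Answer: no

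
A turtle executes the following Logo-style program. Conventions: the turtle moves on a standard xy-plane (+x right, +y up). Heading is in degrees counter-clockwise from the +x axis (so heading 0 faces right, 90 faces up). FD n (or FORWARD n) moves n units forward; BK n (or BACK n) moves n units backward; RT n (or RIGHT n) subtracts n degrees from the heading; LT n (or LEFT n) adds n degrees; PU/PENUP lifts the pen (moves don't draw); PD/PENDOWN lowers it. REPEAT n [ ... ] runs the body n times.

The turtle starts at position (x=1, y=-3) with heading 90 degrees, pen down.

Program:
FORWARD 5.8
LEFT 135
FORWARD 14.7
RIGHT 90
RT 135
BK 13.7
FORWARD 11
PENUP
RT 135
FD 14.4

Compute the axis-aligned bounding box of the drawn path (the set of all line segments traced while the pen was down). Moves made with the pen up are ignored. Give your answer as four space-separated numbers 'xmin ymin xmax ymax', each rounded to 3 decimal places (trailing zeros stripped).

Answer: -23.094 -7.594 1 2.8

Derivation:
Executing turtle program step by step:
Start: pos=(1,-3), heading=90, pen down
FD 5.8: (1,-3) -> (1,2.8) [heading=90, draw]
LT 135: heading 90 -> 225
FD 14.7: (1,2.8) -> (-9.394,-7.594) [heading=225, draw]
RT 90: heading 225 -> 135
RT 135: heading 135 -> 0
BK 13.7: (-9.394,-7.594) -> (-23.094,-7.594) [heading=0, draw]
FD 11: (-23.094,-7.594) -> (-12.094,-7.594) [heading=0, draw]
PU: pen up
RT 135: heading 0 -> 225
FD 14.4: (-12.094,-7.594) -> (-22.277,-17.777) [heading=225, move]
Final: pos=(-22.277,-17.777), heading=225, 4 segment(s) drawn

Segment endpoints: x in {-23.094, -12.094, -9.394, 1, 1}, y in {-7.594, -3, 2.8}
xmin=-23.094, ymin=-7.594, xmax=1, ymax=2.8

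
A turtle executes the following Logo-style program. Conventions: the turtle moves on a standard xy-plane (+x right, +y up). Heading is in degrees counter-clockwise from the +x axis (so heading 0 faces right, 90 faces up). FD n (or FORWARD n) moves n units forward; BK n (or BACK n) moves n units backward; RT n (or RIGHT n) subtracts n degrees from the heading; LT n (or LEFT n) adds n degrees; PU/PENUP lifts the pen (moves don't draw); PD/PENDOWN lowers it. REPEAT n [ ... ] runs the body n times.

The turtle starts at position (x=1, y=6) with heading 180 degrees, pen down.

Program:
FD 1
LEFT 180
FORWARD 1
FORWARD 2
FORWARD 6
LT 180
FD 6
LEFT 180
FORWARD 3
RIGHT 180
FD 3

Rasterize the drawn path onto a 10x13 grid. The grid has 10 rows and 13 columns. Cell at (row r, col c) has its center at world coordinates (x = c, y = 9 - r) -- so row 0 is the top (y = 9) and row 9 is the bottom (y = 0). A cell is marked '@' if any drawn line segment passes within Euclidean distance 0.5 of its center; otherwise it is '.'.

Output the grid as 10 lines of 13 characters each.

Answer: .............
.............
.............
@@@@@@@@@@...
.............
.............
.............
.............
.............
.............

Derivation:
Segment 0: (1,6) -> (0,6)
Segment 1: (0,6) -> (1,6)
Segment 2: (1,6) -> (3,6)
Segment 3: (3,6) -> (9,6)
Segment 4: (9,6) -> (3,6)
Segment 5: (3,6) -> (6,6)
Segment 6: (6,6) -> (3,6)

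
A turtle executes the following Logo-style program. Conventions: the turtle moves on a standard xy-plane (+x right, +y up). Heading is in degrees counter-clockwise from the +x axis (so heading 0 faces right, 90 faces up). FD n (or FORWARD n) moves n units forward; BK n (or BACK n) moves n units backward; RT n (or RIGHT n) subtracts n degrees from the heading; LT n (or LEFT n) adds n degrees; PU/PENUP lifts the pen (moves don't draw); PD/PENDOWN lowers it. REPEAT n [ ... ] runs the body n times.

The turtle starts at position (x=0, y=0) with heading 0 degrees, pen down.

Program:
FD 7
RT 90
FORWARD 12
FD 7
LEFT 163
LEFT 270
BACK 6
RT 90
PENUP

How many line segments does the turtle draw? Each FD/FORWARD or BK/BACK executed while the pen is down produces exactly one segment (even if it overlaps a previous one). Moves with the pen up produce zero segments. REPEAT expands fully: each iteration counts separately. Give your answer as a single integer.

Answer: 4

Derivation:
Executing turtle program step by step:
Start: pos=(0,0), heading=0, pen down
FD 7: (0,0) -> (7,0) [heading=0, draw]
RT 90: heading 0 -> 270
FD 12: (7,0) -> (7,-12) [heading=270, draw]
FD 7: (7,-12) -> (7,-19) [heading=270, draw]
LT 163: heading 270 -> 73
LT 270: heading 73 -> 343
BK 6: (7,-19) -> (1.262,-17.246) [heading=343, draw]
RT 90: heading 343 -> 253
PU: pen up
Final: pos=(1.262,-17.246), heading=253, 4 segment(s) drawn
Segments drawn: 4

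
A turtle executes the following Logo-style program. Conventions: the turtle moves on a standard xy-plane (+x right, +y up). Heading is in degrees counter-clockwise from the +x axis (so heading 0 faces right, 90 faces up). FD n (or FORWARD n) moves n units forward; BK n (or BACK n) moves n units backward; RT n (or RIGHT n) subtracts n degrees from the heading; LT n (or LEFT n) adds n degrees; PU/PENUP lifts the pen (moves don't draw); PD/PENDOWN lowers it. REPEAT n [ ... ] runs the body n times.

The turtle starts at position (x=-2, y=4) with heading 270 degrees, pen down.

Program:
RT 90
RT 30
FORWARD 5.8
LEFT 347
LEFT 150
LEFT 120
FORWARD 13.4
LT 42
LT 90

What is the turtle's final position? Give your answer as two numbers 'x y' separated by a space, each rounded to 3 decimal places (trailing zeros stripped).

Answer: 2.116 16.7

Derivation:
Executing turtle program step by step:
Start: pos=(-2,4), heading=270, pen down
RT 90: heading 270 -> 180
RT 30: heading 180 -> 150
FD 5.8: (-2,4) -> (-7.023,6.9) [heading=150, draw]
LT 347: heading 150 -> 137
LT 150: heading 137 -> 287
LT 120: heading 287 -> 47
FD 13.4: (-7.023,6.9) -> (2.116,16.7) [heading=47, draw]
LT 42: heading 47 -> 89
LT 90: heading 89 -> 179
Final: pos=(2.116,16.7), heading=179, 2 segment(s) drawn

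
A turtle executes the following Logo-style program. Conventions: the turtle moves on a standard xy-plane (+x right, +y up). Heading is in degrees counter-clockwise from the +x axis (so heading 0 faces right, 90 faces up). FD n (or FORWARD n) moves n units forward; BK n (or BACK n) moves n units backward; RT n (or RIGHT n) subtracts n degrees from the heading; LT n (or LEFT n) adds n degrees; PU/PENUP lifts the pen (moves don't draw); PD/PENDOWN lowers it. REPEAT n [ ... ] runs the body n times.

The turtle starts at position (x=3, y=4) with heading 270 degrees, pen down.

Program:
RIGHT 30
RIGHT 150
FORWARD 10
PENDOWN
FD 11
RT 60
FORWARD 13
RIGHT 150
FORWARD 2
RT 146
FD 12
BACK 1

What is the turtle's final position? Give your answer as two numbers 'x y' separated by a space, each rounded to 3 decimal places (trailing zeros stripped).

Answer: 12.491 40.741

Derivation:
Executing turtle program step by step:
Start: pos=(3,4), heading=270, pen down
RT 30: heading 270 -> 240
RT 150: heading 240 -> 90
FD 10: (3,4) -> (3,14) [heading=90, draw]
PD: pen down
FD 11: (3,14) -> (3,25) [heading=90, draw]
RT 60: heading 90 -> 30
FD 13: (3,25) -> (14.258,31.5) [heading=30, draw]
RT 150: heading 30 -> 240
FD 2: (14.258,31.5) -> (13.258,29.768) [heading=240, draw]
RT 146: heading 240 -> 94
FD 12: (13.258,29.768) -> (12.421,41.739) [heading=94, draw]
BK 1: (12.421,41.739) -> (12.491,40.741) [heading=94, draw]
Final: pos=(12.491,40.741), heading=94, 6 segment(s) drawn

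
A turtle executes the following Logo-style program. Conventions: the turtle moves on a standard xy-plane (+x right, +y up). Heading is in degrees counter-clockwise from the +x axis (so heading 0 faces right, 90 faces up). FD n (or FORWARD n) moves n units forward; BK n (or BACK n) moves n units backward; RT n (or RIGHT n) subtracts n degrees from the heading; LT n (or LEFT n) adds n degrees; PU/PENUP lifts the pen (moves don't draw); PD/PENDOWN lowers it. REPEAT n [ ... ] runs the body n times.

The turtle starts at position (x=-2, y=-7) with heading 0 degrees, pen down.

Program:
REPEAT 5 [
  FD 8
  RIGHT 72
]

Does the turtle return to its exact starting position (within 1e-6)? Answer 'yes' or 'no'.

Executing turtle program step by step:
Start: pos=(-2,-7), heading=0, pen down
REPEAT 5 [
  -- iteration 1/5 --
  FD 8: (-2,-7) -> (6,-7) [heading=0, draw]
  RT 72: heading 0 -> 288
  -- iteration 2/5 --
  FD 8: (6,-7) -> (8.472,-14.608) [heading=288, draw]
  RT 72: heading 288 -> 216
  -- iteration 3/5 --
  FD 8: (8.472,-14.608) -> (2,-19.311) [heading=216, draw]
  RT 72: heading 216 -> 144
  -- iteration 4/5 --
  FD 8: (2,-19.311) -> (-4.472,-14.608) [heading=144, draw]
  RT 72: heading 144 -> 72
  -- iteration 5/5 --
  FD 8: (-4.472,-14.608) -> (-2,-7) [heading=72, draw]
  RT 72: heading 72 -> 0
]
Final: pos=(-2,-7), heading=0, 5 segment(s) drawn

Start position: (-2, -7)
Final position: (-2, -7)
Distance = 0; < 1e-6 -> CLOSED

Answer: yes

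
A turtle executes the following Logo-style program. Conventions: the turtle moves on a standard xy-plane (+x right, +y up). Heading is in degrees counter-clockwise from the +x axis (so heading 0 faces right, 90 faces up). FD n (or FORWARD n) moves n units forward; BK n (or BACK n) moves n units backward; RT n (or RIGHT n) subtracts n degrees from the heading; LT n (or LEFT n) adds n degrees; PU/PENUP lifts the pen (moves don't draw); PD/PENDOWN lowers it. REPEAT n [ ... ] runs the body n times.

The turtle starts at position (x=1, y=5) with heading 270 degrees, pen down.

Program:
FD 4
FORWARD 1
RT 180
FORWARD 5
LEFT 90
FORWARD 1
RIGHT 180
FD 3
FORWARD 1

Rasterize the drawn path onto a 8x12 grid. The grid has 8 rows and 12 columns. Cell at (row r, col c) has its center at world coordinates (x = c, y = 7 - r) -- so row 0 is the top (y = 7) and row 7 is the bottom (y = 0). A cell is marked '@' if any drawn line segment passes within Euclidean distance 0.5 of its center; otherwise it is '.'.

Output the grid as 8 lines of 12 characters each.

Segment 0: (1,5) -> (1,1)
Segment 1: (1,1) -> (1,0)
Segment 2: (1,0) -> (1,5)
Segment 3: (1,5) -> (-0,5)
Segment 4: (-0,5) -> (3,5)
Segment 5: (3,5) -> (4,5)

Answer: ............
............
@@@@@.......
.@..........
.@..........
.@..........
.@..........
.@..........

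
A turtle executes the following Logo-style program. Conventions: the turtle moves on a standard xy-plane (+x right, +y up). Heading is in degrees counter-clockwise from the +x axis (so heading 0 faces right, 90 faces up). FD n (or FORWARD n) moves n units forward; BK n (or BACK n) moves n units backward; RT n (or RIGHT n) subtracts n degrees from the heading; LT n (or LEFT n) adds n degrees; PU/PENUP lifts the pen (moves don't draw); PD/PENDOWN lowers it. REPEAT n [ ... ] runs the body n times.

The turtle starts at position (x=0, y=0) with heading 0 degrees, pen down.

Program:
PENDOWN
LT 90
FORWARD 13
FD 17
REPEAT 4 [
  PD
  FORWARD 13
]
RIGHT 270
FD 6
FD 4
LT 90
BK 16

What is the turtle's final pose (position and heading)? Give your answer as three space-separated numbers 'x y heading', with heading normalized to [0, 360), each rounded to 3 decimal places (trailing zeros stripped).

Executing turtle program step by step:
Start: pos=(0,0), heading=0, pen down
PD: pen down
LT 90: heading 0 -> 90
FD 13: (0,0) -> (0,13) [heading=90, draw]
FD 17: (0,13) -> (0,30) [heading=90, draw]
REPEAT 4 [
  -- iteration 1/4 --
  PD: pen down
  FD 13: (0,30) -> (0,43) [heading=90, draw]
  -- iteration 2/4 --
  PD: pen down
  FD 13: (0,43) -> (0,56) [heading=90, draw]
  -- iteration 3/4 --
  PD: pen down
  FD 13: (0,56) -> (0,69) [heading=90, draw]
  -- iteration 4/4 --
  PD: pen down
  FD 13: (0,69) -> (0,82) [heading=90, draw]
]
RT 270: heading 90 -> 180
FD 6: (0,82) -> (-6,82) [heading=180, draw]
FD 4: (-6,82) -> (-10,82) [heading=180, draw]
LT 90: heading 180 -> 270
BK 16: (-10,82) -> (-10,98) [heading=270, draw]
Final: pos=(-10,98), heading=270, 9 segment(s) drawn

Answer: -10 98 270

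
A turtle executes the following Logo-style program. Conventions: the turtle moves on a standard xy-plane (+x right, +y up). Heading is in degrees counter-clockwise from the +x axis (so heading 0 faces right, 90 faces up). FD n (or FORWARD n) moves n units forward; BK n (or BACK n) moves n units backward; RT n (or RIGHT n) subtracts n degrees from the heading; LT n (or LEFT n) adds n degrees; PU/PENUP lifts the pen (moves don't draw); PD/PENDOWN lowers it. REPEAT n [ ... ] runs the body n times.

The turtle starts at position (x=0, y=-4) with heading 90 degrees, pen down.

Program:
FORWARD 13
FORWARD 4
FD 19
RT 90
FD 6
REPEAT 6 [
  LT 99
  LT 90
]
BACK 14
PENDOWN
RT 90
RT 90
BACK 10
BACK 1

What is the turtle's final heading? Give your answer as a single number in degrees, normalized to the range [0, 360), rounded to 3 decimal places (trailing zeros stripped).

Executing turtle program step by step:
Start: pos=(0,-4), heading=90, pen down
FD 13: (0,-4) -> (0,9) [heading=90, draw]
FD 4: (0,9) -> (0,13) [heading=90, draw]
FD 19: (0,13) -> (0,32) [heading=90, draw]
RT 90: heading 90 -> 0
FD 6: (0,32) -> (6,32) [heading=0, draw]
REPEAT 6 [
  -- iteration 1/6 --
  LT 99: heading 0 -> 99
  LT 90: heading 99 -> 189
  -- iteration 2/6 --
  LT 99: heading 189 -> 288
  LT 90: heading 288 -> 18
  -- iteration 3/6 --
  LT 99: heading 18 -> 117
  LT 90: heading 117 -> 207
  -- iteration 4/6 --
  LT 99: heading 207 -> 306
  LT 90: heading 306 -> 36
  -- iteration 5/6 --
  LT 99: heading 36 -> 135
  LT 90: heading 135 -> 225
  -- iteration 6/6 --
  LT 99: heading 225 -> 324
  LT 90: heading 324 -> 54
]
BK 14: (6,32) -> (-2.229,20.674) [heading=54, draw]
PD: pen down
RT 90: heading 54 -> 324
RT 90: heading 324 -> 234
BK 10: (-2.229,20.674) -> (3.649,28.764) [heading=234, draw]
BK 1: (3.649,28.764) -> (4.237,29.573) [heading=234, draw]
Final: pos=(4.237,29.573), heading=234, 7 segment(s) drawn

Answer: 234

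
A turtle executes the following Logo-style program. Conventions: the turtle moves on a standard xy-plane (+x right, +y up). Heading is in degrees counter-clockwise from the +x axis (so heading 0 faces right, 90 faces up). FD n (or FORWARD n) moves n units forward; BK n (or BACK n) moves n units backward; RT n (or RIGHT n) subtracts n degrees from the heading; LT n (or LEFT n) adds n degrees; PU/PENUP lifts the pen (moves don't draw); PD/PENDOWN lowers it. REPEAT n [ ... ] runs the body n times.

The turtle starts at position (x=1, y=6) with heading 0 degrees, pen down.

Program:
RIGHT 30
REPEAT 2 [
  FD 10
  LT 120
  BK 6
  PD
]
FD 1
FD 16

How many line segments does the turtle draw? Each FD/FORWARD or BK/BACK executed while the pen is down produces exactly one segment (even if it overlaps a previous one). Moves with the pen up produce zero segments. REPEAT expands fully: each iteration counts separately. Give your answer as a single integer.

Executing turtle program step by step:
Start: pos=(1,6), heading=0, pen down
RT 30: heading 0 -> 330
REPEAT 2 [
  -- iteration 1/2 --
  FD 10: (1,6) -> (9.66,1) [heading=330, draw]
  LT 120: heading 330 -> 90
  BK 6: (9.66,1) -> (9.66,-5) [heading=90, draw]
  PD: pen down
  -- iteration 2/2 --
  FD 10: (9.66,-5) -> (9.66,5) [heading=90, draw]
  LT 120: heading 90 -> 210
  BK 6: (9.66,5) -> (14.856,8) [heading=210, draw]
  PD: pen down
]
FD 1: (14.856,8) -> (13.99,7.5) [heading=210, draw]
FD 16: (13.99,7.5) -> (0.134,-0.5) [heading=210, draw]
Final: pos=(0.134,-0.5), heading=210, 6 segment(s) drawn
Segments drawn: 6

Answer: 6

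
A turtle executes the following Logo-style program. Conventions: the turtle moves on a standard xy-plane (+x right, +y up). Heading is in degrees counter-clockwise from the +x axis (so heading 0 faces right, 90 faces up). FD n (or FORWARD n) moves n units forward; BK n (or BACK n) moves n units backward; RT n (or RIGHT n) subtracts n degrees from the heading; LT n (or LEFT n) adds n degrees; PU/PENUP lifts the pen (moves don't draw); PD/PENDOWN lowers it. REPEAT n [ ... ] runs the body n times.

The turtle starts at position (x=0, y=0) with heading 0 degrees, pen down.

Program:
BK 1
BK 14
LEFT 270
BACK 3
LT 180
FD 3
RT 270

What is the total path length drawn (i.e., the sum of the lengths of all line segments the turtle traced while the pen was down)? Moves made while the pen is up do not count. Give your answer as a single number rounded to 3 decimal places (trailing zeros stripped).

Answer: 21

Derivation:
Executing turtle program step by step:
Start: pos=(0,0), heading=0, pen down
BK 1: (0,0) -> (-1,0) [heading=0, draw]
BK 14: (-1,0) -> (-15,0) [heading=0, draw]
LT 270: heading 0 -> 270
BK 3: (-15,0) -> (-15,3) [heading=270, draw]
LT 180: heading 270 -> 90
FD 3: (-15,3) -> (-15,6) [heading=90, draw]
RT 270: heading 90 -> 180
Final: pos=(-15,6), heading=180, 4 segment(s) drawn

Segment lengths:
  seg 1: (0,0) -> (-1,0), length = 1
  seg 2: (-1,0) -> (-15,0), length = 14
  seg 3: (-15,0) -> (-15,3), length = 3
  seg 4: (-15,3) -> (-15,6), length = 3
Total = 21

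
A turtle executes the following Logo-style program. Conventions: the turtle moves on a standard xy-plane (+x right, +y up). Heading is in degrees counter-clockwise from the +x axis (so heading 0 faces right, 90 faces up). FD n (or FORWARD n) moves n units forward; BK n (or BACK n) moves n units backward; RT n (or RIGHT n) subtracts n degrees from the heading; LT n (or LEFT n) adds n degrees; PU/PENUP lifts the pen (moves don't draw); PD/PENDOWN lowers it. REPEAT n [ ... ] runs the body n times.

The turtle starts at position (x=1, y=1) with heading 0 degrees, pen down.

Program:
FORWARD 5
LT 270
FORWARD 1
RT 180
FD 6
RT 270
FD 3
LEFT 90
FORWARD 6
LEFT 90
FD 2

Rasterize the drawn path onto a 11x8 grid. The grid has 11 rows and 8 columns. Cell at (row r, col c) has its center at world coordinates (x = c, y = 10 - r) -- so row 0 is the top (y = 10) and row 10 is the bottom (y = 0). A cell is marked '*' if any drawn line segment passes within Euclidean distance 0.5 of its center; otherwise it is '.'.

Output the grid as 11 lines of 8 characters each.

Segment 0: (1,1) -> (6,1)
Segment 1: (6,1) -> (6,0)
Segment 2: (6,0) -> (6,6)
Segment 3: (6,6) -> (3,6)
Segment 4: (3,6) -> (3,0)
Segment 5: (3,0) -> (5,0)

Answer: ........
........
........
........
...****.
...*..*.
...*..*.
...*..*.
...*..*.
.******.
...****.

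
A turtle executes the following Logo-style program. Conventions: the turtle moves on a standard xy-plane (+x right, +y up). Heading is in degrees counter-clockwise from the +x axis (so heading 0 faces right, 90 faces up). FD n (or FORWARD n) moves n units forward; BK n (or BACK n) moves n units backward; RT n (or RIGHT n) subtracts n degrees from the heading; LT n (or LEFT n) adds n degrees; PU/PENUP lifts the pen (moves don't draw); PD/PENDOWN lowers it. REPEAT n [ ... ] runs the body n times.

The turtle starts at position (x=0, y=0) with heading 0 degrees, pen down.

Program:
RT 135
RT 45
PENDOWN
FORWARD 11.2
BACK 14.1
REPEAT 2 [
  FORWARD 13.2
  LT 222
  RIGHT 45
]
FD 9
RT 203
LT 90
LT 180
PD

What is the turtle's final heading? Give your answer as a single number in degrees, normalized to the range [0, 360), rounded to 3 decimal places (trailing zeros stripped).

Executing turtle program step by step:
Start: pos=(0,0), heading=0, pen down
RT 135: heading 0 -> 225
RT 45: heading 225 -> 180
PD: pen down
FD 11.2: (0,0) -> (-11.2,0) [heading=180, draw]
BK 14.1: (-11.2,0) -> (2.9,0) [heading=180, draw]
REPEAT 2 [
  -- iteration 1/2 --
  FD 13.2: (2.9,0) -> (-10.3,0) [heading=180, draw]
  LT 222: heading 180 -> 42
  RT 45: heading 42 -> 357
  -- iteration 2/2 --
  FD 13.2: (-10.3,0) -> (2.882,-0.691) [heading=357, draw]
  LT 222: heading 357 -> 219
  RT 45: heading 219 -> 174
]
FD 9: (2.882,-0.691) -> (-6.069,0.25) [heading=174, draw]
RT 203: heading 174 -> 331
LT 90: heading 331 -> 61
LT 180: heading 61 -> 241
PD: pen down
Final: pos=(-6.069,0.25), heading=241, 5 segment(s) drawn

Answer: 241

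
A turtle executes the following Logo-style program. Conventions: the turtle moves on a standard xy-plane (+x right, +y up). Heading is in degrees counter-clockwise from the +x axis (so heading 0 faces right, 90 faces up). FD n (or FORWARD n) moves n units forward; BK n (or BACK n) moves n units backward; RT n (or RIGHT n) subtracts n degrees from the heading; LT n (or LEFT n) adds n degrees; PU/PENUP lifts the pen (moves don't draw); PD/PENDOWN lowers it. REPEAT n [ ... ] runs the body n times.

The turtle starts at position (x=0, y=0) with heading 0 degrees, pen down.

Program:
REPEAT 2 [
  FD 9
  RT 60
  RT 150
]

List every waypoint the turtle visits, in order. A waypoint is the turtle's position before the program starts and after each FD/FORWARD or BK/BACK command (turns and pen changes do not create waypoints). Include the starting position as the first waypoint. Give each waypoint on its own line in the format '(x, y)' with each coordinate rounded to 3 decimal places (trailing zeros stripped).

Answer: (0, 0)
(9, 0)
(1.206, 4.5)

Derivation:
Executing turtle program step by step:
Start: pos=(0,0), heading=0, pen down
REPEAT 2 [
  -- iteration 1/2 --
  FD 9: (0,0) -> (9,0) [heading=0, draw]
  RT 60: heading 0 -> 300
  RT 150: heading 300 -> 150
  -- iteration 2/2 --
  FD 9: (9,0) -> (1.206,4.5) [heading=150, draw]
  RT 60: heading 150 -> 90
  RT 150: heading 90 -> 300
]
Final: pos=(1.206,4.5), heading=300, 2 segment(s) drawn
Waypoints (3 total):
(0, 0)
(9, 0)
(1.206, 4.5)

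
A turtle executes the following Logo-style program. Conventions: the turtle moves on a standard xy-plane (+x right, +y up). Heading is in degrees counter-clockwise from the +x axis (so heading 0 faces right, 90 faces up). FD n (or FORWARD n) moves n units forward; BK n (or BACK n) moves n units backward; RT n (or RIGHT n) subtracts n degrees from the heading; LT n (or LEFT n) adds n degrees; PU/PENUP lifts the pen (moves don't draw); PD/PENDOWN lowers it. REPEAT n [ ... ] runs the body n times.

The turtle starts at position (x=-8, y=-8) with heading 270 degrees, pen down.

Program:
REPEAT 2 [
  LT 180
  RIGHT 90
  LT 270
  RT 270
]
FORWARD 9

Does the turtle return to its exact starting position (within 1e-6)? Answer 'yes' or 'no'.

Executing turtle program step by step:
Start: pos=(-8,-8), heading=270, pen down
REPEAT 2 [
  -- iteration 1/2 --
  LT 180: heading 270 -> 90
  RT 90: heading 90 -> 0
  LT 270: heading 0 -> 270
  RT 270: heading 270 -> 0
  -- iteration 2/2 --
  LT 180: heading 0 -> 180
  RT 90: heading 180 -> 90
  LT 270: heading 90 -> 0
  RT 270: heading 0 -> 90
]
FD 9: (-8,-8) -> (-8,1) [heading=90, draw]
Final: pos=(-8,1), heading=90, 1 segment(s) drawn

Start position: (-8, -8)
Final position: (-8, 1)
Distance = 9; >= 1e-6 -> NOT closed

Answer: no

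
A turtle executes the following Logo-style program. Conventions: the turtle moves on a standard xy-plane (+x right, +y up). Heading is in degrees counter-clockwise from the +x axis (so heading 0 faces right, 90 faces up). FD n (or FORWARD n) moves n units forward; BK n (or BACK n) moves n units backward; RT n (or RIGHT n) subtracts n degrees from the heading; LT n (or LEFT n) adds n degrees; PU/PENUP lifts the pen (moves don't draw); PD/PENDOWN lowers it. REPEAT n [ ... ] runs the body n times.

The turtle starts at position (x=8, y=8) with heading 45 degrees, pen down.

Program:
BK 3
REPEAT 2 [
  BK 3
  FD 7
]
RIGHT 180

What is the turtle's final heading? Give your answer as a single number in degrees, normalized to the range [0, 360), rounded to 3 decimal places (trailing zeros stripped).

Executing turtle program step by step:
Start: pos=(8,8), heading=45, pen down
BK 3: (8,8) -> (5.879,5.879) [heading=45, draw]
REPEAT 2 [
  -- iteration 1/2 --
  BK 3: (5.879,5.879) -> (3.757,3.757) [heading=45, draw]
  FD 7: (3.757,3.757) -> (8.707,8.707) [heading=45, draw]
  -- iteration 2/2 --
  BK 3: (8.707,8.707) -> (6.586,6.586) [heading=45, draw]
  FD 7: (6.586,6.586) -> (11.536,11.536) [heading=45, draw]
]
RT 180: heading 45 -> 225
Final: pos=(11.536,11.536), heading=225, 5 segment(s) drawn

Answer: 225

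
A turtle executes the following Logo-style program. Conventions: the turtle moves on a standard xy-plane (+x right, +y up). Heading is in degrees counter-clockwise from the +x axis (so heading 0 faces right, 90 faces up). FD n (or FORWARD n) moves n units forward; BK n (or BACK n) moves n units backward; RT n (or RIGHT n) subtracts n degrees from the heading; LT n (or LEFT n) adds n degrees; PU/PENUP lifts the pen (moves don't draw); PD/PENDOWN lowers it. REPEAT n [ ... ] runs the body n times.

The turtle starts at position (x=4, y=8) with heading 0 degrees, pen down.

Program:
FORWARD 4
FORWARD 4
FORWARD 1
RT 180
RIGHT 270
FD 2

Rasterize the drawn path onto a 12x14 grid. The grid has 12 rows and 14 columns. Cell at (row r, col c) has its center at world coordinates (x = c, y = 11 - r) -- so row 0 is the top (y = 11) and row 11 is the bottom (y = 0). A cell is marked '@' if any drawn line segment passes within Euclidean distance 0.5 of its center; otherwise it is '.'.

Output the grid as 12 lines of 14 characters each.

Answer: ..............
..............
..............
....@@@@@@@@@@
.............@
.............@
..............
..............
..............
..............
..............
..............

Derivation:
Segment 0: (4,8) -> (8,8)
Segment 1: (8,8) -> (12,8)
Segment 2: (12,8) -> (13,8)
Segment 3: (13,8) -> (13,6)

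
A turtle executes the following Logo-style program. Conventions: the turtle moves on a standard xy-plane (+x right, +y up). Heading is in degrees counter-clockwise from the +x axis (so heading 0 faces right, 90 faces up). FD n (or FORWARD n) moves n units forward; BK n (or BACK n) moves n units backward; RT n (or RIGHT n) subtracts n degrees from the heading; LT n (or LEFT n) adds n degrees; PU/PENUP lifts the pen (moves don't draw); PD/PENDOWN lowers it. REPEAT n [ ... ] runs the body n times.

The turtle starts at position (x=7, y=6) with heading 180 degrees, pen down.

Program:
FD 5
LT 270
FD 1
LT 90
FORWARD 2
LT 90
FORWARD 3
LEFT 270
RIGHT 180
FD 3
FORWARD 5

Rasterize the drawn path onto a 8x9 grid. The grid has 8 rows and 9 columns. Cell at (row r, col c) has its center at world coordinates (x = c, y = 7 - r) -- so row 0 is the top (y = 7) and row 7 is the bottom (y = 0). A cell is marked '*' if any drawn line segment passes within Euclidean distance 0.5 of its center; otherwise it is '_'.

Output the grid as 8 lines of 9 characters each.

Answer: ***______
*_******_
*________
*********
_________
_________
_________
_________

Derivation:
Segment 0: (7,6) -> (2,6)
Segment 1: (2,6) -> (2,7)
Segment 2: (2,7) -> (0,7)
Segment 3: (0,7) -> (-0,4)
Segment 4: (-0,4) -> (3,4)
Segment 5: (3,4) -> (8,4)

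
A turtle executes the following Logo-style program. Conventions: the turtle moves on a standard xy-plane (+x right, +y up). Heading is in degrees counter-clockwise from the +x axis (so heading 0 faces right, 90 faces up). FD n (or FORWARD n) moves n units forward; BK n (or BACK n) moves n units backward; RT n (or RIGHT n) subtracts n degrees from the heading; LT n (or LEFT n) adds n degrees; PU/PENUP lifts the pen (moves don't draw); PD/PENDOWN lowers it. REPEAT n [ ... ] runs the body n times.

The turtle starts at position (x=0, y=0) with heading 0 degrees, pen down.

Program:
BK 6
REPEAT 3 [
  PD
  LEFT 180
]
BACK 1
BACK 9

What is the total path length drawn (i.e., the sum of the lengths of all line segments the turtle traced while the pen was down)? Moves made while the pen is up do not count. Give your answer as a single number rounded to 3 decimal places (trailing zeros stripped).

Answer: 16

Derivation:
Executing turtle program step by step:
Start: pos=(0,0), heading=0, pen down
BK 6: (0,0) -> (-6,0) [heading=0, draw]
REPEAT 3 [
  -- iteration 1/3 --
  PD: pen down
  LT 180: heading 0 -> 180
  -- iteration 2/3 --
  PD: pen down
  LT 180: heading 180 -> 0
  -- iteration 3/3 --
  PD: pen down
  LT 180: heading 0 -> 180
]
BK 1: (-6,0) -> (-5,0) [heading=180, draw]
BK 9: (-5,0) -> (4,0) [heading=180, draw]
Final: pos=(4,0), heading=180, 3 segment(s) drawn

Segment lengths:
  seg 1: (0,0) -> (-6,0), length = 6
  seg 2: (-6,0) -> (-5,0), length = 1
  seg 3: (-5,0) -> (4,0), length = 9
Total = 16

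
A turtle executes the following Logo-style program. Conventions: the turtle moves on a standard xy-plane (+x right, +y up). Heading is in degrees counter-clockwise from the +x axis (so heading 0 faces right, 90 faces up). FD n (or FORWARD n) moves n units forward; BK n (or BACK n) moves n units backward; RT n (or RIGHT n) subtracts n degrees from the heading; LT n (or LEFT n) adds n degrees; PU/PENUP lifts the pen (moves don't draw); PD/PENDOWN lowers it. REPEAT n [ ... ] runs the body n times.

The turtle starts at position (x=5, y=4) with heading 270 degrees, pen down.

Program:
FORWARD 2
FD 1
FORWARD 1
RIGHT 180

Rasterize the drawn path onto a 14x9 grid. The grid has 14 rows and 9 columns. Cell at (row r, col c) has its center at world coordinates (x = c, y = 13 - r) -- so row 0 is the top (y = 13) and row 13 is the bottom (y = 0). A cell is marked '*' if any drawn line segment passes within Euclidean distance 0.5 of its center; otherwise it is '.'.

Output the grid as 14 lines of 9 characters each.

Segment 0: (5,4) -> (5,2)
Segment 1: (5,2) -> (5,1)
Segment 2: (5,1) -> (5,0)

Answer: .........
.........
.........
.........
.........
.........
.........
.........
.........
.....*...
.....*...
.....*...
.....*...
.....*...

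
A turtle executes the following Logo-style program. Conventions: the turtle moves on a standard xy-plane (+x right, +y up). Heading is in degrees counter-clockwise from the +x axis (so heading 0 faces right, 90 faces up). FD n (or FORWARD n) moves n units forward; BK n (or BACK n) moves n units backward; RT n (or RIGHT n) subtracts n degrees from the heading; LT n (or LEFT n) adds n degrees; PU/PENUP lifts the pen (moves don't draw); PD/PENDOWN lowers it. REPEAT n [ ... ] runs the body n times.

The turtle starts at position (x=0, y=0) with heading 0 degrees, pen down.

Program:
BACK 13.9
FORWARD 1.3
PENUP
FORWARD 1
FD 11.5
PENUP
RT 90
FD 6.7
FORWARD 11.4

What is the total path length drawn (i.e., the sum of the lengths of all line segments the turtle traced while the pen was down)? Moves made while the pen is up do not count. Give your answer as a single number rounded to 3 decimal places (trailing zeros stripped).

Answer: 15.2

Derivation:
Executing turtle program step by step:
Start: pos=(0,0), heading=0, pen down
BK 13.9: (0,0) -> (-13.9,0) [heading=0, draw]
FD 1.3: (-13.9,0) -> (-12.6,0) [heading=0, draw]
PU: pen up
FD 1: (-12.6,0) -> (-11.6,0) [heading=0, move]
FD 11.5: (-11.6,0) -> (-0.1,0) [heading=0, move]
PU: pen up
RT 90: heading 0 -> 270
FD 6.7: (-0.1,0) -> (-0.1,-6.7) [heading=270, move]
FD 11.4: (-0.1,-6.7) -> (-0.1,-18.1) [heading=270, move]
Final: pos=(-0.1,-18.1), heading=270, 2 segment(s) drawn

Segment lengths:
  seg 1: (0,0) -> (-13.9,0), length = 13.9
  seg 2: (-13.9,0) -> (-12.6,0), length = 1.3
Total = 15.2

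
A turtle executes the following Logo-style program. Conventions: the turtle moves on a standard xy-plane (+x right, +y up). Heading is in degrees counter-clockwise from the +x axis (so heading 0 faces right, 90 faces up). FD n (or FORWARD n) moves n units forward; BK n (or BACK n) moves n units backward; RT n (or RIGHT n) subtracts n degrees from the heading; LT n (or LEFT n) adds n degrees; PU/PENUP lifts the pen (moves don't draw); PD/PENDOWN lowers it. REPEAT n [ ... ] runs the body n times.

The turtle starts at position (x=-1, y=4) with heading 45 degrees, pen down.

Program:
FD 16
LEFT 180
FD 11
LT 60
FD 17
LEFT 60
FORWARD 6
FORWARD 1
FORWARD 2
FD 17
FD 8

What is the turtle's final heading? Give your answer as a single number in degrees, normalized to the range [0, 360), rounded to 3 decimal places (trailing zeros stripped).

Answer: 345

Derivation:
Executing turtle program step by step:
Start: pos=(-1,4), heading=45, pen down
FD 16: (-1,4) -> (10.314,15.314) [heading=45, draw]
LT 180: heading 45 -> 225
FD 11: (10.314,15.314) -> (2.536,7.536) [heading=225, draw]
LT 60: heading 225 -> 285
FD 17: (2.536,7.536) -> (6.935,-8.885) [heading=285, draw]
LT 60: heading 285 -> 345
FD 6: (6.935,-8.885) -> (12.731,-10.438) [heading=345, draw]
FD 1: (12.731,-10.438) -> (13.697,-10.697) [heading=345, draw]
FD 2: (13.697,-10.697) -> (15.629,-11.215) [heading=345, draw]
FD 17: (15.629,-11.215) -> (32.05,-15.615) [heading=345, draw]
FD 8: (32.05,-15.615) -> (39.777,-17.685) [heading=345, draw]
Final: pos=(39.777,-17.685), heading=345, 8 segment(s) drawn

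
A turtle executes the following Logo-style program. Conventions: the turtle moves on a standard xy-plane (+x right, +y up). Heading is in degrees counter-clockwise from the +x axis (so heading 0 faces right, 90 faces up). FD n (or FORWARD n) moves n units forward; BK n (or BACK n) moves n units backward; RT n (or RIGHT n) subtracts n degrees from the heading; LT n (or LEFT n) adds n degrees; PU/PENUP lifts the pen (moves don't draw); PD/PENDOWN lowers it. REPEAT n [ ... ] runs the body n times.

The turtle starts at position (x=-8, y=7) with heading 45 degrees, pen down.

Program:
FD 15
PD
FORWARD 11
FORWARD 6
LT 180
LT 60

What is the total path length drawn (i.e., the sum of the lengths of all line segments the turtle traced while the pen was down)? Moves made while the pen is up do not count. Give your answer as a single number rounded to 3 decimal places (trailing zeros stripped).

Answer: 32

Derivation:
Executing turtle program step by step:
Start: pos=(-8,7), heading=45, pen down
FD 15: (-8,7) -> (2.607,17.607) [heading=45, draw]
PD: pen down
FD 11: (2.607,17.607) -> (10.385,25.385) [heading=45, draw]
FD 6: (10.385,25.385) -> (14.627,29.627) [heading=45, draw]
LT 180: heading 45 -> 225
LT 60: heading 225 -> 285
Final: pos=(14.627,29.627), heading=285, 3 segment(s) drawn

Segment lengths:
  seg 1: (-8,7) -> (2.607,17.607), length = 15
  seg 2: (2.607,17.607) -> (10.385,25.385), length = 11
  seg 3: (10.385,25.385) -> (14.627,29.627), length = 6
Total = 32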